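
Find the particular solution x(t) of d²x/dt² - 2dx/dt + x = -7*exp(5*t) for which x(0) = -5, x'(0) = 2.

Characteristic equation r² - 2r + 1 = 0 has discriminant (-2)² - 4·(1) = 0, so r = 1 is a repeated root.
Hence x_h = (C1 + C2*t)*exp(t).
Try x_p = A*exp(5*t). Substituting into the equation and dividing by exp(5*t) gives A = -7/16, so x_p = -7*exp(5*t)/16.
General solution: x = -7*exp(5*t)/16 + C1*exp(t) + C2*t*exp(t).
Apply the initial conditions: x(0) = -7/16 + C1 = -5 and x'(0) = -35/16 + C1 + C2 = 2. Solving gives C1 = -73/16, C2 = 35/4.

x = -73*exp(t)/16 - 7*exp(5*t)/16 + 35*t*exp(t)/4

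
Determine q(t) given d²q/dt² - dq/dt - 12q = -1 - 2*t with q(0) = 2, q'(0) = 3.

Characteristic equation r² - r - 12 = 0 factors as (r + 3)(r - 4) = 0, so r = -3, 4.
Hence q_h = C1*exp(-3*t) + C2*exp(4*t).
For the particular solution try q_p = A0 + A1*t. Substituting and matching coefficients of each power of t gives A0 = 5/72, A1 = 1/6, so q_p = 5/72 + t/6.
General solution: q = 5/72 + t/6 + C1*exp(-3*t) + C2*exp(4*t).
Apply the initial conditions: q(0) = 5/72 + C1 + C2 = 2 and q'(0) = 1/6 - 3*C1 + 4*C2 = 3. Solving gives C1 = 44/63, C2 = 69/56.

q = 5/72 + t/6 + 44*exp(-3*t)/63 + 69*exp(4*t)/56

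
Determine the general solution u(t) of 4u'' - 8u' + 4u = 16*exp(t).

Divide through by 4: u'' - 2u' + u = 4*exp(t).
Characteristic equation r² - 2r + 1 = 0 has discriminant (-2)² - 4·(1) = 0, so r = 1 is a repeated root.
Hence u_h = (C1 + C2*t)*exp(t).
Since exp(t) solves the homogeneous equation (r = 1 is a root of multiplicity 2), multiply the trial by t^2. Try u_p = A*t^2*exp(t). Substituting into the equation and dividing by exp(t) gives A = 2, so u_p = 2*t^2*exp(t).

u = C1*exp(t) + 2*t**2*exp(t) + C2*t*exp(t)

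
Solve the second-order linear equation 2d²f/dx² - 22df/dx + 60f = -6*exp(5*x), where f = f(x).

Divide through by 2: f'' - 11f' + 30f = -3*exp(5*x).
Characteristic equation r² - 11r + 30 = 0 factors as (r - 5)(r - 6) = 0, so r = 5, 6.
Hence f_h = C1*exp(5*x) + C2*exp(6*x).
Since exp(5*x) solves the homogeneous equation (r = 5 is a root of multiplicity 1), multiply the trial by x. Try f_p = A*x*exp(5*x). Substituting into the equation and dividing by exp(5*x) gives A = 3, so f_p = 3*x*exp(5*x).

f = C1*exp(5*x) + C2*exp(6*x) + 3*x*exp(5*x)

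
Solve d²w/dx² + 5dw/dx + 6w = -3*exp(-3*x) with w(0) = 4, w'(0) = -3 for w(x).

w = -2*exp(-3*x) + 6*exp(-2*x) + 3*x*exp(-3*x)

Characteristic equation r² + 5r + 6 = 0 factors as (r + 2)(r + 3) = 0, so r = -2, -3.
Hence w_h = C1*exp(-2*x) + C2*exp(-3*x).
Since exp(-3*x) solves the homogeneous equation (r = -3 is a root of multiplicity 1), multiply the trial by x. Try w_p = A*x*exp(-3*x). Substituting into the equation and dividing by exp(-3*x) gives A = 3, so w_p = 3*x*exp(-3*x).
General solution: w = C1*exp(-2*x) + C2*exp(-3*x) + 3*x*exp(-3*x).
Apply the initial conditions: w(0) = C1 + C2 = 4 and w'(0) = 3 - 3*C2 - 2*C1 = -3. Solving gives C1 = 6, C2 = -2.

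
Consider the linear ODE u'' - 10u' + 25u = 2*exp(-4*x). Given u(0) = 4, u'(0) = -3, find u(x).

Characteristic equation r² - 10r + 25 = 0 has discriminant (-10)² - 4·(25) = 0, so r = 5 is a repeated root.
Hence u_h = (C1 + C2*x)*exp(5*x).
Try u_p = A*exp(-4*x). Substituting into the equation and dividing by exp(-4*x) gives A = 2/81, so u_p = 2*exp(-4*x)/81.
General solution: u = 2*exp(-4*x)/81 + C1*exp(5*x) + C2*x*exp(5*x).
Apply the initial conditions: u(0) = 2/81 + C1 = 4 and u'(0) = -8/81 + C2 + 5*C1 = -3. Solving gives C1 = 322/81, C2 = -205/9.

u = 2*exp(-4*x)/81 + 322*exp(5*x)/81 - 205*x*exp(5*x)/9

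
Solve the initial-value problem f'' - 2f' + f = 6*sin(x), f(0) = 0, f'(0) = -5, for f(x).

f = -3*exp(x) + 3*cos(x) - 2*x*exp(x)

Characteristic equation r² - 2r + 1 = 0 has discriminant (-2)² - 4·(1) = 0, so r = 1 is a repeated root.
Hence f_h = (C1 + C2*x)*exp(x).
Try f_p = A*cos(x) + B*sin(x). Substituting and equating the coefficients of cos(x) and sin(x) gives A = 3, B = 0, so f_p = 3*cos(x).
General solution: f = 3*cos(x) + C1*exp(x) + C2*x*exp(x).
Apply the initial conditions: f(0) = 3 + C1 = 0 and f'(0) = C1 + C2 = -5. Solving gives C1 = -3, C2 = -2.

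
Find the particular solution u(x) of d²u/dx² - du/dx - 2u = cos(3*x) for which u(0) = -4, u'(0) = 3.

u = -109*exp(-x)/30 - 11*exp(2*x)/39 - 11*cos(3*x)/130 - 3*sin(3*x)/130

Characteristic equation r² - r - 2 = 0 factors as (r - 2)(r + 1) = 0, so r = 2, -1.
Hence u_h = C1*exp(2*x) + C2*exp(-x).
Try u_p = A*cos(3*x) + B*sin(3*x). Substituting and equating the coefficients of cos(3x) and sin(3x) gives A = -11/130, B = -3/130, so u_p = -11*cos(3*x)/130 - 3*sin(3*x)/130.
General solution: u = -11*cos(3*x)/130 - 3*sin(3*x)/130 + C1*exp(2*x) + C2*exp(-x).
Apply the initial conditions: u(0) = -11/130 + C1 + C2 = -4 and u'(0) = -9/130 - C2 + 2*C1 = 3. Solving gives C1 = -11/39, C2 = -109/30.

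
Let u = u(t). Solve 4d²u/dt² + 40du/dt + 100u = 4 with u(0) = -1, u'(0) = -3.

u = 1/25 - 26*exp(-5*t)/25 - 41*t*exp(-5*t)/5

Divide through by 4: u'' + 10u' + 25u = 1.
Characteristic equation r² + 10r + 25 = 0 has discriminant (10)² - 4·(25) = 0, so r = -5 is a repeated root.
Hence u_h = (C1 + C2*t)*exp(-5*t).
For the particular solution try u_p = A0. Substituting and matching coefficients of each power of t gives A0 = 1/25, so u_p = 1/25.
General solution: u = 1/25 + C1*exp(-5*t) + C2*t*exp(-5*t).
Apply the initial conditions: u(0) = 1/25 + C1 = -1 and u'(0) = C2 - 5*C1 = -3. Solving gives C1 = -26/25, C2 = -41/5.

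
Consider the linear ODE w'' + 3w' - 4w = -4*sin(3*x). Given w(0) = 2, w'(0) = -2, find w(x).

w = 18*cos(3*x)/125 + 24*exp(x)/25 + 26*sin(3*x)/125 + 112*exp(-4*x)/125

Characteristic equation r² + 3r - 4 = 0 factors as (r + 4)(r - 1) = 0, so r = -4, 1.
Hence w_h = C1*exp(-4*x) + C2*exp(x).
Try w_p = A*cos(3*x) + B*sin(3*x). Substituting and equating the coefficients of cos(3x) and sin(3x) gives A = 18/125, B = 26/125, so w_p = 18*cos(3*x)/125 + 26*sin(3*x)/125.
General solution: w = 18*cos(3*x)/125 + 26*sin(3*x)/125 + C1*exp(-4*x) + C2*exp(x).
Apply the initial conditions: w(0) = 18/125 + C1 + C2 = 2 and w'(0) = 78/125 + C2 - 4*C1 = -2. Solving gives C1 = 112/125, C2 = 24/25.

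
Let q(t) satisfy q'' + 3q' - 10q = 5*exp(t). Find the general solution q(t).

q = -5*exp(t)/6 + C1*exp(-5*t) + C2*exp(2*t)

Characteristic equation r² + 3r - 10 = 0 factors as (r + 5)(r - 2) = 0, so r = -5, 2.
Hence q_h = C1*exp(-5*t) + C2*exp(2*t).
Try q_p = A*exp(t). Substituting into the equation and dividing by exp(t) gives A = -5/6, so q_p = -5*exp(t)/6.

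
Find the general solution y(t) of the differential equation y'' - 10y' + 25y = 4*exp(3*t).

y = C1*exp(5*t) + C2*t*exp(5*t) + exp(3*t)

Characteristic equation r² - 10r + 25 = 0 has discriminant (-10)² - 4·(25) = 0, so r = 5 is a repeated root.
Hence y_h = (C1 + C2*t)*exp(5*t).
Try y_p = A*exp(3*t). Substituting into the equation and dividing by exp(3*t) gives A = 1, so y_p = exp(3*t).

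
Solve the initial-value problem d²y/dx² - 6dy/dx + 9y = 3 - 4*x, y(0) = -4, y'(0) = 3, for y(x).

Characteristic equation r² - 6r + 9 = 0 has discriminant (-6)² - 4·(9) = 0, so r = 3 is a repeated root.
Hence y_h = (C1 + C2*x)*exp(3*x).
For the particular solution try y_p = A0 + A1*x. Substituting and matching coefficients of each power of x gives A0 = 1/27, A1 = -4/9, so y_p = 1/27 - 4*x/9.
General solution: y = 1/27 - 4*x/9 + C1*exp(3*x) + C2*x*exp(3*x).
Apply the initial conditions: y(0) = 1/27 + C1 = -4 and y'(0) = -4/9 + C2 + 3*C1 = 3. Solving gives C1 = -109/27, C2 = 140/9.

y = 1/27 - 109*exp(3*x)/27 - 4*x/9 + 140*x*exp(3*x)/9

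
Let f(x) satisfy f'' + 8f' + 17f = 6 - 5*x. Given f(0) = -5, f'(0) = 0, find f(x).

Characteristic equation r² + 8r + 17 = 0 has discriminant (8)² - 4·(17) = -4 < 0, so r = -4 ± i.
Hence f_h = C1*cos(x)*exp(-4*x) + C2*exp(-4*x)*sin(x).
For the particular solution try f_p = A0 + A1*x. Substituting and matching coefficients of each power of x gives A0 = 142/289, A1 = -5/17, so f_p = 142/289 - 5*x/17.
General solution: f = 142/289 - 5*x/17 + C1*cos(x)*exp(-4*x) + C2*exp(-4*x)*sin(x).
Apply the initial conditions: f(0) = 142/289 + C1 = -5 and f'(0) = -5/17 + C2 - 4*C1 = 0. Solving gives C1 = -1587/289, C2 = -6263/289.

f = 142/289 - 5*x/17 - 6263*exp(-4*x)*sin(x)/289 - 1587*cos(x)*exp(-4*x)/289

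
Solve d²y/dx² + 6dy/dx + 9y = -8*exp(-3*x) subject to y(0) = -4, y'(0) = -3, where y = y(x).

y = -4*exp(-3*x) - 15*x*exp(-3*x) - 4*x**2*exp(-3*x)

Characteristic equation r² + 6r + 9 = 0 has discriminant (6)² - 4·(9) = 0, so r = -3 is a repeated root.
Hence y_h = (C1 + C2*x)*exp(-3*x).
Since exp(-3*x) solves the homogeneous equation (r = -3 is a root of multiplicity 2), multiply the trial by x^2. Try y_p = A*x^2*exp(-3*x). Substituting into the equation and dividing by exp(-3*x) gives A = -4, so y_p = -4*x^2*exp(-3*x).
General solution: y = C1*exp(-3*x) - 4*x^2*exp(-3*x) + C2*x*exp(-3*x).
Apply the initial conditions: y(0) = C1 = -4 and y'(0) = C2 - 3*C1 = -3. Solving gives C1 = -4, C2 = -15.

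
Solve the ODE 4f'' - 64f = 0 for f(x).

Divide through by 4: f'' - 16f = 0.
Characteristic equation r² - 16 = 0 factors as (r - 4)(r + 4) = 0, so r = 4, -4.
Hence f_h = C1*exp(4*x) + C2*exp(-4*x).

f = C1*exp(4*x) + C2*exp(-4*x)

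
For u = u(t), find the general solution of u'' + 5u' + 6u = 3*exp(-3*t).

Characteristic equation r² + 5r + 6 = 0 factors as (r + 3)(r + 2) = 0, so r = -3, -2.
Hence u_h = C1*exp(-3*t) + C2*exp(-2*t).
Since exp(-3*t) solves the homogeneous equation (r = -3 is a root of multiplicity 1), multiply the trial by t. Try u_p = A*t*exp(-3*t). Substituting into the equation and dividing by exp(-3*t) gives A = -3, so u_p = -3*t*exp(-3*t).

u = C1*exp(-3*t) + C2*exp(-2*t) - 3*t*exp(-3*t)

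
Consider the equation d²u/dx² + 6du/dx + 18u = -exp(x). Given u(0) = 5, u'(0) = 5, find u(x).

Characteristic equation r² + 6r + 18 = 0 has discriminant (6)² - 4·(18) = -36 < 0, so r = -3 ± 3i.
Hence u_h = C1*cos(3*x)*exp(-3*x) + C2*exp(-3*x)*sin(3*x).
Try u_p = A*exp(x). Substituting into the equation and dividing by exp(x) gives A = -1/25, so u_p = -exp(x)/25.
General solution: u = -exp(x)/25 + C1*cos(3*x)*exp(-3*x) + C2*exp(-3*x)*sin(3*x).
Apply the initial conditions: u(0) = -1/25 + C1 = 5 and u'(0) = -1/25 - 3*C1 + 3*C2 = 5. Solving gives C1 = 126/25, C2 = 168/25.

u = -exp(x)/25 + 126*cos(3*x)*exp(-3*x)/25 + 168*exp(-3*x)*sin(3*x)/25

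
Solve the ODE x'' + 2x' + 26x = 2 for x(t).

x = 1/13 + C1*cos(5*t)*exp(-t) + C2*exp(-t)*sin(5*t)

Characteristic equation r² + 2r + 26 = 0 has discriminant (2)² - 4·(26) = -100 < 0, so r = -1 ± 5i.
Hence x_h = C1*cos(5*t)*exp(-t) + C2*exp(-t)*sin(5*t).
For the particular solution try x_p = A0. Substituting and matching coefficients of each power of t gives A0 = 1/13, so x_p = 1/13.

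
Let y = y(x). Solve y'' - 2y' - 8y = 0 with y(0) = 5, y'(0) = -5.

Characteristic equation r² - 2r - 8 = 0 factors as (r + 2)(r - 4) = 0, so r = -2, 4.
Hence y_h = C1*exp(-2*x) + C2*exp(4*x).
Apply the initial conditions: y(0) = C1 + C2 = 5 and y'(0) = -2*C1 + 4*C2 = -5. Solving gives C1 = 25/6, C2 = 5/6.

y = 5*exp(4*x)/6 + 25*exp(-2*x)/6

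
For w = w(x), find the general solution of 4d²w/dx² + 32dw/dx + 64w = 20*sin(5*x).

w = -200*cos(5*x)/1681 - 45*sin(5*x)/1681 + C1*exp(-4*x) + C2*x*exp(-4*x)

Divide through by 4: w'' + 8w' + 16w = 5*sin(5*x).
Characteristic equation r² + 8r + 16 = 0 has discriminant (8)² - 4·(16) = 0, so r = -4 is a repeated root.
Hence w_h = (C1 + C2*x)*exp(-4*x).
Try w_p = A*cos(5*x) + B*sin(5*x). Substituting and equating the coefficients of cos(5x) and sin(5x) gives A = -200/1681, B = -45/1681, so w_p = -200*cos(5*x)/1681 - 45*sin(5*x)/1681.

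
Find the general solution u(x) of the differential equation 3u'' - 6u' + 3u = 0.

Divide through by 3: u'' - 2u' + u = 0.
Characteristic equation r² - 2r + 1 = 0 has discriminant (-2)² - 4·(1) = 0, so r = 1 is a repeated root.
Hence u_h = (C1 + C2*x)*exp(x).

u = C1*exp(x) + C2*x*exp(x)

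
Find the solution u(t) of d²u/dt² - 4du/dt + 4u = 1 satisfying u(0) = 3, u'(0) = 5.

Characteristic equation r² - 4r + 4 = 0 has discriminant (-4)² - 4·(4) = 0, so r = 2 is a repeated root.
Hence u_h = (C1 + C2*t)*exp(2*t).
For the particular solution try u_p = A0. Substituting and matching coefficients of each power of t gives A0 = 1/4, so u_p = 1/4.
General solution: u = 1/4 + C1*exp(2*t) + C2*t*exp(2*t).
Apply the initial conditions: u(0) = 1/4 + C1 = 3 and u'(0) = C2 + 2*C1 = 5. Solving gives C1 = 11/4, C2 = -1/2.

u = 1/4 + 11*exp(2*t)/4 - t*exp(2*t)/2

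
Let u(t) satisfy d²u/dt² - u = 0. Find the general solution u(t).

u = C1*exp(t) + C2*exp(-t)

Characteristic equation r² - 1 = 0 factors as (r - 1)(r + 1) = 0, so r = 1, -1.
Hence u_h = C1*exp(t) + C2*exp(-t).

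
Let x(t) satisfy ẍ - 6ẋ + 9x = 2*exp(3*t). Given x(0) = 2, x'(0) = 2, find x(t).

x = 2*exp(3*t) + t**2*exp(3*t) - 4*t*exp(3*t)

Characteristic equation r² - 6r + 9 = 0 has discriminant (-6)² - 4·(9) = 0, so r = 3 is a repeated root.
Hence x_h = (C1 + C2*t)*exp(3*t).
Since exp(3*t) solves the homogeneous equation (r = 3 is a root of multiplicity 2), multiply the trial by t^2. Try x_p = A*t^2*exp(3*t). Substituting into the equation and dividing by exp(3*t) gives A = 1, so x_p = t^2*exp(3*t).
General solution: x = C1*exp(3*t) + t^2*exp(3*t) + C2*t*exp(3*t).
Apply the initial conditions: x(0) = C1 = 2 and x'(0) = C2 + 3*C1 = 2. Solving gives C1 = 2, C2 = -4.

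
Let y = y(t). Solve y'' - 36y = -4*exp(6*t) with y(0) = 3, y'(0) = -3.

y = 23*exp(6*t)/18 + 31*exp(-6*t)/18 - t*exp(6*t)/3

Characteristic equation r² - 36 = 0 factors as (r - 6)(r + 6) = 0, so r = 6, -6.
Hence y_h = C1*exp(6*t) + C2*exp(-6*t).
Since exp(6*t) solves the homogeneous equation (r = 6 is a root of multiplicity 1), multiply the trial by t. Try y_p = A*t*exp(6*t). Substituting into the equation and dividing by exp(6*t) gives A = -1/3, so y_p = -t*exp(6*t)/3.
General solution: y = C1*exp(6*t) + C2*exp(-6*t) - t*exp(6*t)/3.
Apply the initial conditions: y(0) = C1 + C2 = 3 and y'(0) = -1/3 - 6*C2 + 6*C1 = -3. Solving gives C1 = 23/18, C2 = 31/18.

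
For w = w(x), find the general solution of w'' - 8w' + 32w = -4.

Characteristic equation r² - 8r + 32 = 0 has discriminant (-8)² - 4·(32) = -64 < 0, so r = 4 ± 4i.
Hence w_h = C1*cos(4*x)*exp(4*x) + C2*exp(4*x)*sin(4*x).
For the particular solution try w_p = A0. Substituting and matching coefficients of each power of x gives A0 = -1/8, so w_p = -1/8.

w = -1/8 + C1*cos(4*x)*exp(4*x) + C2*exp(4*x)*sin(4*x)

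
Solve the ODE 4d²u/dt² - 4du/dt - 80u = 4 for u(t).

u = -1/20 + C1*exp(-4*t) + C2*exp(5*t)

Divide through by 4: u'' - u' - 20u = 1.
Characteristic equation r² - r - 20 = 0 factors as (r + 4)(r - 5) = 0, so r = -4, 5.
Hence u_h = C1*exp(-4*t) + C2*exp(5*t).
For the particular solution try u_p = A0. Substituting and matching coefficients of each power of t gives A0 = -1/20, so u_p = -1/20.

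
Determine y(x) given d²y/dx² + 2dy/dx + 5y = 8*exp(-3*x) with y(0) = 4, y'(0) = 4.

y = 3*cos(2*x)*exp(-x) + 5*exp(-x)*sin(2*x) + exp(-3*x)

Characteristic equation r² + 2r + 5 = 0 has discriminant (2)² - 4·(5) = -16 < 0, so r = -1 ± 2i.
Hence y_h = C1*cos(2*x)*exp(-x) + C2*exp(-x)*sin(2*x).
Try y_p = A*exp(-3*x). Substituting into the equation and dividing by exp(-3*x) gives A = 1, so y_p = exp(-3*x).
General solution: y = C1*cos(2*x)*exp(-x) + C2*exp(-x)*sin(2*x) + exp(-3*x).
Apply the initial conditions: y(0) = 1 + C1 = 4 and y'(0) = -3 - C1 + 2*C2 = 4. Solving gives C1 = 3, C2 = 5.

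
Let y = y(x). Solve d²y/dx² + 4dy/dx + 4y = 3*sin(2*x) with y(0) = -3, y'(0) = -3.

Characteristic equation r² + 4r + 4 = 0 has discriminant (4)² - 4·(4) = 0, so r = -2 is a repeated root.
Hence y_h = (C1 + C2*x)*exp(-2*x).
Try y_p = A*cos(2*x) + B*sin(2*x). Substituting and equating the coefficients of cos(2x) and sin(2x) gives A = -3/8, B = 0, so y_p = -3*cos(2*x)/8.
General solution: y = -3*cos(2*x)/8 + C1*exp(-2*x) + C2*x*exp(-2*x).
Apply the initial conditions: y(0) = -3/8 + C1 = -3 and y'(0) = C2 - 2*C1 = -3. Solving gives C1 = -21/8, C2 = -33/4.

y = -21*exp(-2*x)/8 - 3*cos(2*x)/8 - 33*x*exp(-2*x)/4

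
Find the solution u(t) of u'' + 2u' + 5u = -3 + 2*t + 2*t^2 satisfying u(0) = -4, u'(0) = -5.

Characteristic equation r² + 2r + 5 = 0 has discriminant (2)² - 4·(5) = -16 < 0, so r = -1 ± 2i.
Hence u_h = C1*cos(2*t)*exp(-t) + C2*exp(-t)*sin(2*t).
For the particular solution try u_p = A0 + A1*t + A2*t^2. Substituting and matching coefficients of each power of t gives A0 = -99/125, A1 = 2/25, A2 = 2/5, so u_p = -99/125 + 2*t^2/5 + 2*t/25.
General solution: u = -99/125 + 2*t^2/5 + 2*t/25 + C1*cos(2*t)*exp(-t) + C2*exp(-t)*sin(2*t).
Apply the initial conditions: u(0) = -99/125 + C1 = -4 and u'(0) = 2/25 - C1 + 2*C2 = -5. Solving gives C1 = -401/125, C2 = -518/125.

u = -99/125 + 2*t**2/5 + 2*t/25 - 518*exp(-t)*sin(2*t)/125 - 401*cos(2*t)*exp(-t)/125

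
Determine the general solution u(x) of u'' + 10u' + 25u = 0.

Characteristic equation r² + 10r + 25 = 0 has discriminant (10)² - 4·(25) = 0, so r = -5 is a repeated root.
Hence u_h = (C1 + C2*x)*exp(-5*x).

u = C1*exp(-5*x) + C2*x*exp(-5*x)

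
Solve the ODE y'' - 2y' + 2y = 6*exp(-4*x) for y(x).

y = 3*exp(-4*x)/13 + C1*cos(x)*exp(x) + C2*exp(x)*sin(x)

Characteristic equation r² - 2r + 2 = 0 has discriminant (-2)² - 4·(2) = -4 < 0, so r = 1 ± i.
Hence y_h = C1*cos(x)*exp(x) + C2*exp(x)*sin(x).
Try y_p = A*exp(-4*x). Substituting into the equation and dividing by exp(-4*x) gives A = 3/13, so y_p = 3*exp(-4*x)/13.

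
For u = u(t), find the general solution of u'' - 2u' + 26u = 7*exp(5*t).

Characteristic equation r² - 2r + 26 = 0 has discriminant (-2)² - 4·(26) = -100 < 0, so r = 1 ± 5i.
Hence u_h = C1*cos(5*t)*exp(t) + C2*exp(t)*sin(5*t).
Try u_p = A*exp(5*t). Substituting into the equation and dividing by exp(5*t) gives A = 7/41, so u_p = 7*exp(5*t)/41.

u = 7*exp(5*t)/41 + C1*cos(5*t)*exp(t) + C2*exp(t)*sin(5*t)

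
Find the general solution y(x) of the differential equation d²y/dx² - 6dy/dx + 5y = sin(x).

y = sin(x)/13 + 3*cos(x)/26 + C1*exp(x) + C2*exp(5*x)

Characteristic equation r² - 6r + 5 = 0 factors as (r - 1)(r - 5) = 0, so r = 1, 5.
Hence y_h = C1*exp(x) + C2*exp(5*x).
Try y_p = A*cos(x) + B*sin(x). Substituting and equating the coefficients of cos(x) and sin(x) gives A = 3/26, B = 1/13, so y_p = sin(x)/13 + 3*cos(x)/26.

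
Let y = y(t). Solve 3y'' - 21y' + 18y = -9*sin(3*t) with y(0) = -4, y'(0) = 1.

y = -241*exp(t)/50 - 7*cos(3*t)/50 + sin(3*t)/50 + 24*exp(6*t)/25

Divide through by 3: y'' - 7y' + 6y = -3*sin(3*t).
Characteristic equation r² - 7r + 6 = 0 factors as (r - 1)(r - 6) = 0, so r = 1, 6.
Hence y_h = C1*exp(t) + C2*exp(6*t).
Try y_p = A*cos(3*t) + B*sin(3*t). Substituting and equating the coefficients of cos(3t) and sin(3t) gives A = -7/50, B = 1/50, so y_p = -7*cos(3*t)/50 + sin(3*t)/50.
General solution: y = -7*cos(3*t)/50 + sin(3*t)/50 + C1*exp(t) + C2*exp(6*t).
Apply the initial conditions: y(0) = -7/50 + C1 + C2 = -4 and y'(0) = 3/50 + C1 + 6*C2 = 1. Solving gives C1 = -241/50, C2 = 24/25.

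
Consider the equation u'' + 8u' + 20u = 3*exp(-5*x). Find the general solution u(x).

Characteristic equation r² + 8r + 20 = 0 has discriminant (8)² - 4·(20) = -16 < 0, so r = -4 ± 2i.
Hence u_h = C1*cos(2*x)*exp(-4*x) + C2*exp(-4*x)*sin(2*x).
Try u_p = A*exp(-5*x). Substituting into the equation and dividing by exp(-5*x) gives A = 3/5, so u_p = 3*exp(-5*x)/5.

u = 3*exp(-5*x)/5 + C1*cos(2*x)*exp(-4*x) + C2*exp(-4*x)*sin(2*x)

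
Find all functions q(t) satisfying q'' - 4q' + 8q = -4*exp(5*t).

q = -4*exp(5*t)/13 + C1*cos(2*t)*exp(2*t) + C2*exp(2*t)*sin(2*t)

Characteristic equation r² - 4r + 8 = 0 has discriminant (-4)² - 4·(8) = -16 < 0, so r = 2 ± 2i.
Hence q_h = C1*cos(2*t)*exp(2*t) + C2*exp(2*t)*sin(2*t).
Try q_p = A*exp(5*t). Substituting into the equation and dividing by exp(5*t) gives A = -4/13, so q_p = -4*exp(5*t)/13.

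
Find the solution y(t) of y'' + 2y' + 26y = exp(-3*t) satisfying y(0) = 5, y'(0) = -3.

Characteristic equation r² + 2r + 26 = 0 has discriminant (2)² - 4·(26) = -100 < 0, so r = -1 ± 5i.
Hence y_h = C1*cos(5*t)*exp(-t) + C2*exp(-t)*sin(5*t).
Try y_p = A*exp(-3*t). Substituting into the equation and dividing by exp(-3*t) gives A = 1/29, so y_p = exp(-3*t)/29.
General solution: y = exp(-3*t)/29 + C1*cos(5*t)*exp(-t) + C2*exp(-t)*sin(5*t).
Apply the initial conditions: y(0) = 1/29 + C1 = 5 and y'(0) = -3/29 - C1 + 5*C2 = -3. Solving gives C1 = 144/29, C2 = 12/29.

y = exp(-3*t)/29 + 12*exp(-t)*sin(5*t)/29 + 144*cos(5*t)*exp(-t)/29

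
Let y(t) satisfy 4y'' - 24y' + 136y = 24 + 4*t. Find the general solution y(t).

y = 105/578 + t/34 + C1*cos(5*t)*exp(3*t) + C2*exp(3*t)*sin(5*t)

Divide through by 4: y'' - 6y' + 34y = 6 + t.
Characteristic equation r² - 6r + 34 = 0 has discriminant (-6)² - 4·(34) = -100 < 0, so r = 3 ± 5i.
Hence y_h = C1*cos(5*t)*exp(3*t) + C2*exp(3*t)*sin(5*t).
For the particular solution try y_p = A0 + A1*t. Substituting and matching coefficients of each power of t gives A0 = 105/578, A1 = 1/34, so y_p = 105/578 + t/34.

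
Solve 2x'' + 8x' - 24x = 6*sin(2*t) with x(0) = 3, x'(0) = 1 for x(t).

Divide through by 2: x'' + 4x' - 12x = 3*sin(2*t).
Characteristic equation r² + 4r - 12 = 0 factors as (r - 2)(r + 6) = 0, so r = 2, -6.
Hence x_h = C1*exp(2*t) + C2*exp(-6*t).
Try x_p = A*cos(2*t) + B*sin(2*t). Substituting and equating the coefficients of cos(2t) and sin(2t) gives A = -3/40, B = -3/20, so x_p = -3*sin(2*t)/20 - 3*cos(2*t)/40.
General solution: x = -3*sin(2*t)/20 - 3*cos(2*t)/40 + C1*exp(2*t) + C2*exp(-6*t).
Apply the initial conditions: x(0) = -3/40 + C1 + C2 = 3 and x'(0) = -3/10 - 6*C2 + 2*C1 = 1. Solving gives C1 = 79/32, C2 = 97/160.

x = -3*sin(2*t)/20 - 3*cos(2*t)/40 + 79*exp(2*t)/32 + 97*exp(-6*t)/160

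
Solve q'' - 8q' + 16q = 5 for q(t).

q = 5/16 + C1*exp(4*t) + C2*t*exp(4*t)

Characteristic equation r² - 8r + 16 = 0 has discriminant (-8)² - 4·(16) = 0, so r = 4 is a repeated root.
Hence q_h = (C1 + C2*t)*exp(4*t).
For the particular solution try q_p = A0. Substituting and matching coefficients of each power of t gives A0 = 5/16, so q_p = 5/16.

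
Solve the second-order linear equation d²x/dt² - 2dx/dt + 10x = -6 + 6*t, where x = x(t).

Characteristic equation r² - 2r + 10 = 0 has discriminant (-2)² - 4·(10) = -36 < 0, so r = 1 ± 3i.
Hence x_h = C1*cos(3*t)*exp(t) + C2*exp(t)*sin(3*t).
For the particular solution try x_p = A0 + A1*t. Substituting and matching coefficients of each power of t gives A0 = -12/25, A1 = 3/5, so x_p = -12/25 + 3*t/5.

x = -12/25 + 3*t/5 + C1*cos(3*t)*exp(t) + C2*exp(t)*sin(3*t)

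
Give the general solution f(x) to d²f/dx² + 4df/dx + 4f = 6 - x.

f = 7/4 - x/4 + C1*exp(-2*x) + C2*x*exp(-2*x)

Characteristic equation r² + 4r + 4 = 0 has discriminant (4)² - 4·(4) = 0, so r = -2 is a repeated root.
Hence f_h = (C1 + C2*x)*exp(-2*x).
For the particular solution try f_p = A0 + A1*x. Substituting and matching coefficients of each power of x gives A0 = 7/4, A1 = -1/4, so f_p = 7/4 - x/4.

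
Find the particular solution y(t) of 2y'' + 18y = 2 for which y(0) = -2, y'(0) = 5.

y = 1/9 - 19*cos(3*t)/9 + 5*sin(3*t)/3

Divide through by 2: y'' + 9y = 1.
Characteristic equation r² + 9 = 0 has discriminant (0)² - 4·(9) = -36 < 0, so r = ± 3i.
Hence y_h = C1*cos(3*t) + C2*sin(3*t).
For the particular solution try y_p = A0. Substituting and matching coefficients of each power of t gives A0 = 1/9, so y_p = 1/9.
General solution: y = 1/9 + C1*cos(3*t) + C2*sin(3*t).
Apply the initial conditions: y(0) = 1/9 + C1 = -2 and y'(0) = 3*C2 = 5. Solving gives C1 = -19/9, C2 = 5/3.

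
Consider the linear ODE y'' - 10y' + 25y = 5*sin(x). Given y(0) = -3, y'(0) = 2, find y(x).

Characteristic equation r² - 10r + 25 = 0 has discriminant (-10)² - 4·(25) = 0, so r = 5 is a repeated root.
Hence y_h = (C1 + C2*x)*exp(5*x).
Try y_p = A*cos(x) + B*sin(x). Substituting and equating the coefficients of cos(x) and sin(x) gives A = 25/338, B = 30/169, so y_p = 25*cos(x)/338 + 30*sin(x)/169.
General solution: y = 25*cos(x)/338 + 30*sin(x)/169 + C1*exp(5*x) + C2*x*exp(5*x).
Apply the initial conditions: y(0) = 25/338 + C1 = -3 and y'(0) = 30/169 + C2 + 5*C1 = 2. Solving gives C1 = -1039/338, C2 = 447/26.

y = -1039*exp(5*x)/338 + 25*cos(x)/338 + 30*sin(x)/169 + 447*x*exp(5*x)/26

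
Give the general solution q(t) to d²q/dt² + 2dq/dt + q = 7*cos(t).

Characteristic equation r² + 2r + 1 = 0 has discriminant (2)² - 4·(1) = 0, so r = -1 is a repeated root.
Hence q_h = (C1 + C2*t)*exp(-t).
Try q_p = A*cos(t) + B*sin(t). Substituting and equating the coefficients of cos(t) and sin(t) gives A = 0, B = 7/2, so q_p = 7*sin(t)/2.

q = 7*sin(t)/2 + C1*exp(-t) + C2*t*exp(-t)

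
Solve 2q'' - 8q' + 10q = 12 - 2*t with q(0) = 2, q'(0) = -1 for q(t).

Divide through by 2: q'' - 4q' + 5q = 6 - t.
Characteristic equation r² - 4r + 5 = 0 has discriminant (-4)² - 4·(5) = -4 < 0, so r = 2 ± i.
Hence q_h = C1*cos(t)*exp(2*t) + C2*exp(2*t)*sin(t).
For the particular solution try q_p = A0 + A1*t. Substituting and matching coefficients of each power of t gives A0 = 26/25, A1 = -1/5, so q_p = 26/25 - t/5.
General solution: q = 26/25 - t/5 + C1*cos(t)*exp(2*t) + C2*exp(2*t)*sin(t).
Apply the initial conditions: q(0) = 26/25 + C1 = 2 and q'(0) = -1/5 + C2 + 2*C1 = -1. Solving gives C1 = 24/25, C2 = -68/25.

q = 26/25 - t/5 - 68*exp(2*t)*sin(t)/25 + 24*cos(t)*exp(2*t)/25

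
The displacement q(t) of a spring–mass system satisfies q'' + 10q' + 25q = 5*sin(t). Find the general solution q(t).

q = -25*cos(t)/338 + 30*sin(t)/169 + C1*exp(-5*t) + C2*t*exp(-5*t)

Characteristic equation r² + 10r + 25 = 0 has discriminant (10)² - 4·(25) = 0, so r = -5 is a repeated root.
Hence q_h = (C1 + C2*t)*exp(-5*t).
Try q_p = A*cos(t) + B*sin(t). Substituting and equating the coefficients of cos(t) and sin(t) gives A = -25/338, B = 30/169, so q_p = -25*cos(t)/338 + 30*sin(t)/169.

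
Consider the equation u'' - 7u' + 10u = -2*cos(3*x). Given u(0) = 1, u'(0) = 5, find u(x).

Characteristic equation r² - 7r + 10 = 0 factors as (r - 2)(r - 5) = 0, so r = 2, 5.
Hence u_h = C1*exp(2*x) + C2*exp(5*x).
Try u_p = A*cos(3*x) + B*sin(3*x). Substituting and equating the coefficients of cos(3x) and sin(3x) gives A = -1/221, B = 21/221, so u_p = -cos(3*x)/221 + 21*sin(3*x)/221.
General solution: u = -cos(3*x)/221 + 21*sin(3*x)/221 + C1*exp(2*x) + C2*exp(5*x).
Apply the initial conditions: u(0) = -1/221 + C1 + C2 = 1 and u'(0) = 63/221 + 2*C1 + 5*C2 = 5. Solving gives C1 = 4/39, C2 = 46/51.

u = -cos(3*x)/221 + 4*exp(2*x)/39 + 21*sin(3*x)/221 + 46*exp(5*x)/51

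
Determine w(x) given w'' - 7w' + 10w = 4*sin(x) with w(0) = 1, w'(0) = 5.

Characteristic equation r² - 7r + 10 = 0 factors as (r - 2)(r - 5) = 0, so r = 2, 5.
Hence w_h = C1*exp(2*x) + C2*exp(5*x).
Try w_p = A*cos(x) + B*sin(x). Substituting and equating the coefficients of cos(x) and sin(x) gives A = 14/65, B = 18/65, so w_p = 14*cos(x)/65 + 18*sin(x)/65.
General solution: w = 14*cos(x)/65 + 18*sin(x)/65 + C1*exp(2*x) + C2*exp(5*x).
Apply the initial conditions: w(0) = 14/65 + C1 + C2 = 1 and w'(0) = 18/65 + 2*C1 + 5*C2 = 5. Solving gives C1 = -4/15, C2 = 41/39.

w = -4*exp(2*x)/15 + 14*cos(x)/65 + 18*sin(x)/65 + 41*exp(5*x)/39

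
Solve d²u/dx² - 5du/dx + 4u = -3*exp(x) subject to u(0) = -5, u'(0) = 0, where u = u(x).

u = -19*exp(x)/3 + 4*exp(4*x)/3 + x*exp(x)

Characteristic equation r² - 5r + 4 = 0 factors as (r - 4)(r - 1) = 0, so r = 4, 1.
Hence u_h = C1*exp(4*x) + C2*exp(x).
Since exp(x) solves the homogeneous equation (r = 1 is a root of multiplicity 1), multiply the trial by x. Try u_p = A*x*exp(x). Substituting into the equation and dividing by exp(x) gives A = 1, so u_p = x*exp(x).
General solution: u = C1*exp(4*x) + C2*exp(x) + x*exp(x).
Apply the initial conditions: u(0) = C1 + C2 = -5 and u'(0) = 1 + C2 + 4*C1 = 0. Solving gives C1 = 4/3, C2 = -19/3.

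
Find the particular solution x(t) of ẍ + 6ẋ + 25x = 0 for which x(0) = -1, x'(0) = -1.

Characteristic equation r² + 6r + 25 = 0 has discriminant (6)² - 4·(25) = -64 < 0, so r = -3 ± 4i.
Hence x_h = C1*cos(4*t)*exp(-3*t) + C2*exp(-3*t)*sin(4*t).
Apply the initial conditions: x(0) = C1 = -1 and x'(0) = -3*C1 + 4*C2 = -1. Solving gives C1 = -1, C2 = -1.

x = -cos(4*t)*exp(-3*t) - exp(-3*t)*sin(4*t)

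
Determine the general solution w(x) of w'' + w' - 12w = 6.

Characteristic equation r² + r - 12 = 0 factors as (r - 3)(r + 4) = 0, so r = 3, -4.
Hence w_h = C1*exp(3*x) + C2*exp(-4*x).
For the particular solution try w_p = A0. Substituting and matching coefficients of each power of x gives A0 = -1/2, so w_p = -1/2.

w = -1/2 + C1*exp(3*x) + C2*exp(-4*x)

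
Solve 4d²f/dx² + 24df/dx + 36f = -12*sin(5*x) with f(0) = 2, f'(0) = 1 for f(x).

Divide through by 4: f'' + 6f' + 9f = -3*sin(5*x).
Characteristic equation r² + 6r + 9 = 0 has discriminant (6)² - 4·(9) = 0, so r = -3 is a repeated root.
Hence f_h = (C1 + C2*x)*exp(-3*x).
Try f_p = A*cos(5*x) + B*sin(5*x). Substituting and equating the coefficients of cos(5x) and sin(5x) gives A = 45/578, B = 12/289, so f_p = 12*sin(5*x)/289 + 45*cos(5*x)/578.
General solution: f = 12*sin(5*x)/289 + 45*cos(5*x)/578 + C1*exp(-3*x) + C2*x*exp(-3*x).
Apply the initial conditions: f(0) = 45/578 + C1 = 2 and f'(0) = 60/289 + C2 - 3*C1 = 1. Solving gives C1 = 1111/578, C2 = 223/34.

f = 12*sin(5*x)/289 + 45*cos(5*x)/578 + 1111*exp(-3*x)/578 + 223*x*exp(-3*x)/34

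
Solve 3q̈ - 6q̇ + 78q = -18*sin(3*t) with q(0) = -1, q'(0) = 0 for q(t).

q = -102*sin(3*t)/325 - 36*cos(3*t)/325 - 289*cos(5*t)*exp(t)/325 + 119*exp(t)*sin(5*t)/325

Divide through by 3: q'' - 2q' + 26q = -6*sin(3*t).
Characteristic equation r² - 2r + 26 = 0 has discriminant (-2)² - 4·(26) = -100 < 0, so r = 1 ± 5i.
Hence q_h = C1*cos(5*t)*exp(t) + C2*exp(t)*sin(5*t).
Try q_p = A*cos(3*t) + B*sin(3*t). Substituting and equating the coefficients of cos(3t) and sin(3t) gives A = -36/325, B = -102/325, so q_p = -102*sin(3*t)/325 - 36*cos(3*t)/325.
General solution: q = -102*sin(3*t)/325 - 36*cos(3*t)/325 + C1*cos(5*t)*exp(t) + C2*exp(t)*sin(5*t).
Apply the initial conditions: q(0) = -36/325 + C1 = -1 and q'(0) = -306/325 + C1 + 5*C2 = 0. Solving gives C1 = -289/325, C2 = 119/325.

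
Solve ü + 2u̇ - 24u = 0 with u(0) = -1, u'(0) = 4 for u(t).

u = -4*exp(-6*t)/5 - exp(4*t)/5

Characteristic equation r² + 2r - 24 = 0 factors as (r - 4)(r + 6) = 0, so r = 4, -6.
Hence u_h = C1*exp(4*t) + C2*exp(-6*t).
Apply the initial conditions: u(0) = C1 + C2 = -1 and u'(0) = -6*C2 + 4*C1 = 4. Solving gives C1 = -1/5, C2 = -4/5.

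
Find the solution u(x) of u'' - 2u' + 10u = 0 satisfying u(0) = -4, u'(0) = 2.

u = -4*cos(3*x)*exp(x) + 2*exp(x)*sin(3*x)

Characteristic equation r² - 2r + 10 = 0 has discriminant (-2)² - 4·(10) = -36 < 0, so r = 1 ± 3i.
Hence u_h = C1*cos(3*x)*exp(x) + C2*exp(x)*sin(3*x).
Apply the initial conditions: u(0) = C1 = -4 and u'(0) = C1 + 3*C2 = 2. Solving gives C1 = -4, C2 = 2.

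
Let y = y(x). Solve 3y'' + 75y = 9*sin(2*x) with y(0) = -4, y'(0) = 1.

y = -4*cos(5*x) + sin(2*x)/7 + sin(5*x)/7

Divide through by 3: y'' + 25y = 3*sin(2*x).
Characteristic equation r² + 25 = 0 has discriminant (0)² - 4·(25) = -100 < 0, so r = ± 5i.
Hence y_h = C1*cos(5*x) + C2*sin(5*x).
Try y_p = A*cos(2*x) + B*sin(2*x). Substituting and equating the coefficients of cos(2x) and sin(2x) gives A = 0, B = 1/7, so y_p = sin(2*x)/7.
General solution: y = sin(2*x)/7 + C1*cos(5*x) + C2*sin(5*x).
Apply the initial conditions: y(0) = C1 = -4 and y'(0) = 2/7 + 5*C2 = 1. Solving gives C1 = -4, C2 = 1/7.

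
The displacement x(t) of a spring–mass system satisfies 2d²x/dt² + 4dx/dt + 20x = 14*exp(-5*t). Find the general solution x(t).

Divide through by 2: x'' + 2x' + 10x = 7*exp(-5*t).
Characteristic equation r² + 2r + 10 = 0 has discriminant (2)² - 4·(10) = -36 < 0, so r = -1 ± 3i.
Hence x_h = C1*cos(3*t)*exp(-t) + C2*exp(-t)*sin(3*t).
Try x_p = A*exp(-5*t). Substituting into the equation and dividing by exp(-5*t) gives A = 7/25, so x_p = 7*exp(-5*t)/25.

x = 7*exp(-5*t)/25 + C1*cos(3*t)*exp(-t) + C2*exp(-t)*sin(3*t)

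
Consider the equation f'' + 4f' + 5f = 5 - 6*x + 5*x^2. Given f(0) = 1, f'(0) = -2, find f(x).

Characteristic equation r² + 4r + 5 = 0 has discriminant (4)² - 4·(5) = -4 < 0, so r = -2 ± i.
Hence f_h = C1*cos(x)*exp(-2*x) + C2*exp(-2*x)*sin(x).
For the particular solution try f_p = A0 + A1*x + A2*x^2. Substituting and matching coefficients of each power of x gives A0 = 71/25, A1 = -14/5, A2 = 1, so f_p = 71/25 + x^2 - 14*x/5.
General solution: f = 71/25 + x^2 - 14*x/5 + C1*cos(x)*exp(-2*x) + C2*exp(-2*x)*sin(x).
Apply the initial conditions: f(0) = 71/25 + C1 = 1 and f'(0) = -14/5 + C2 - 2*C1 = -2. Solving gives C1 = -46/25, C2 = -72/25.

f = 71/25 + x**2 - 14*x/5 - 72*exp(-2*x)*sin(x)/25 - 46*cos(x)*exp(-2*x)/25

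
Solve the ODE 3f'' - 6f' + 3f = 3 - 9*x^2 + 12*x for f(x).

Divide through by 3: f'' - 2f' + f = 1 - 3*x^2 + 4*x.
Characteristic equation r² - 2r + 1 = 0 has discriminant (-2)² - 4·(1) = 0, so r = 1 is a repeated root.
Hence f_h = (C1 + C2*x)*exp(x).
For the particular solution try f_p = A0 + A1*x + A2*x^2. Substituting and matching coefficients of each power of x gives A0 = -9, A1 = -8, A2 = -3, so f_p = -9 - 8*x - 3*x^2.

f = -9 - 8*x - 3*x**2 + C1*exp(x) + C2*x*exp(x)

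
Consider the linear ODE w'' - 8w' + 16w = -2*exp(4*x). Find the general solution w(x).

w = C1*exp(4*x) - x**2*exp(4*x) + C2*x*exp(4*x)

Characteristic equation r² - 8r + 16 = 0 has discriminant (-8)² - 4·(16) = 0, so r = 4 is a repeated root.
Hence w_h = (C1 + C2*x)*exp(4*x).
Since exp(4*x) solves the homogeneous equation (r = 4 is a root of multiplicity 2), multiply the trial by x^2. Try w_p = A*x^2*exp(4*x). Substituting into the equation and dividing by exp(4*x) gives A = -1, so w_p = -x^2*exp(4*x).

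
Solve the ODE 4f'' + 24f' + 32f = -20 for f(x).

f = -5/8 + C1*exp(-4*x) + C2*exp(-2*x)

Divide through by 4: f'' + 6f' + 8f = -5.
Characteristic equation r² + 6r + 8 = 0 factors as (r + 4)(r + 2) = 0, so r = -4, -2.
Hence f_h = C1*exp(-4*x) + C2*exp(-2*x).
For the particular solution try f_p = A0. Substituting and matching coefficients of each power of x gives A0 = -5/8, so f_p = -5/8.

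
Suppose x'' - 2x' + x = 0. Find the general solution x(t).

Characteristic equation r² - 2r + 1 = 0 has discriminant (-2)² - 4·(1) = 0, so r = 1 is a repeated root.
Hence x_h = (C1 + C2*t)*exp(t).

x = C1*exp(t) + C2*t*exp(t)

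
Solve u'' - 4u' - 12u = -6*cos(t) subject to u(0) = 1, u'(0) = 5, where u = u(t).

Characteristic equation r² - 4r - 12 = 0 factors as (r - 6)(r + 2) = 0, so r = 6, -2.
Hence u_h = C1*exp(6*t) + C2*exp(-2*t).
Try u_p = A*cos(t) + B*sin(t). Substituting and equating the coefficients of cos(t) and sin(t) gives A = 78/185, B = 24/185, so u_p = 24*sin(t)/185 + 78*cos(t)/185.
General solution: u = 24*sin(t)/185 + 78*cos(t)/185 + C1*exp(6*t) + C2*exp(-2*t).
Apply the initial conditions: u(0) = 78/185 + C1 + C2 = 1 and u'(0) = 24/185 - 2*C2 + 6*C1 = 5. Solving gives C1 = 223/296, C2 = -7/40.

u = -7*exp(-2*t)/40 + 24*sin(t)/185 + 78*cos(t)/185 + 223*exp(6*t)/296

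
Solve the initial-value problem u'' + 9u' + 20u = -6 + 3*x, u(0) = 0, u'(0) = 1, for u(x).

Characteristic equation r² + 9r + 20 = 0 factors as (r + 4)(r + 5) = 0, so r = -4, -5.
Hence u_h = C1*exp(-4*x) + C2*exp(-5*x).
For the particular solution try u_p = A0 + A1*x. Substituting and matching coefficients of each power of x gives A0 = -147/400, A1 = 3/20, so u_p = -147/400 + 3*x/20.
General solution: u = -147/400 + 3*x/20 + C1*exp(-4*x) + C2*exp(-5*x).
Apply the initial conditions: u(0) = -147/400 + C1 + C2 = 0 and u'(0) = 3/20 - 5*C2 - 4*C1 = 1. Solving gives C1 = 43/16, C2 = -58/25.

u = -147/400 - 58*exp(-5*x)/25 + 3*x/20 + 43*exp(-4*x)/16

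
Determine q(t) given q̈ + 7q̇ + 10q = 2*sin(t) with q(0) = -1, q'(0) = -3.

q = -38*exp(-2*t)/15 - 7*cos(t)/65 + 9*sin(t)/65 + 64*exp(-5*t)/39

Characteristic equation r² + 7r + 10 = 0 factors as (r + 2)(r + 5) = 0, so r = -2, -5.
Hence q_h = C1*exp(-2*t) + C2*exp(-5*t).
Try q_p = A*cos(t) + B*sin(t). Substituting and equating the coefficients of cos(t) and sin(t) gives A = -7/65, B = 9/65, so q_p = -7*cos(t)/65 + 9*sin(t)/65.
General solution: q = -7*cos(t)/65 + 9*sin(t)/65 + C1*exp(-2*t) + C2*exp(-5*t).
Apply the initial conditions: q(0) = -7/65 + C1 + C2 = -1 and q'(0) = 9/65 - 5*C2 - 2*C1 = -3. Solving gives C1 = -38/15, C2 = 64/39.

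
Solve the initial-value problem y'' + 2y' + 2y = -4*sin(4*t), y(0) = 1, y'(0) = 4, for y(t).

y = 8*cos(4*t)/65 + 14*sin(4*t)/65 + 57*cos(t)*exp(-t)/65 + 261*exp(-t)*sin(t)/65

Characteristic equation r² + 2r + 2 = 0 has discriminant (2)² - 4·(2) = -4 < 0, so r = -1 ± i.
Hence y_h = C1*cos(t)*exp(-t) + C2*exp(-t)*sin(t).
Try y_p = A*cos(4*t) + B*sin(4*t). Substituting and equating the coefficients of cos(4t) and sin(4t) gives A = 8/65, B = 14/65, so y_p = 8*cos(4*t)/65 + 14*sin(4*t)/65.
General solution: y = 8*cos(4*t)/65 + 14*sin(4*t)/65 + C1*cos(t)*exp(-t) + C2*exp(-t)*sin(t).
Apply the initial conditions: y(0) = 8/65 + C1 = 1 and y'(0) = 56/65 + C2 - C1 = 4. Solving gives C1 = 57/65, C2 = 261/65.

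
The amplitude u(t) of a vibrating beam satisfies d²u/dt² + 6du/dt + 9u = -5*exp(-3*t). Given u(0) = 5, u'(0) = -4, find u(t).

Characteristic equation r² + 6r + 9 = 0 has discriminant (6)² - 4·(9) = 0, so r = -3 is a repeated root.
Hence u_h = (C1 + C2*t)*exp(-3*t).
Since exp(-3*t) solves the homogeneous equation (r = -3 is a root of multiplicity 2), multiply the trial by t^2. Try u_p = A*t^2*exp(-3*t). Substituting into the equation and dividing by exp(-3*t) gives A = -5/2, so u_p = -5*t^2*exp(-3*t)/2.
General solution: u = C1*exp(-3*t) - 5*t^2*exp(-3*t)/2 + C2*t*exp(-3*t).
Apply the initial conditions: u(0) = C1 = 5 and u'(0) = C2 - 3*C1 = -4. Solving gives C1 = 5, C2 = 11.

u = 5*exp(-3*t) + 11*t*exp(-3*t) - 5*t**2*exp(-3*t)/2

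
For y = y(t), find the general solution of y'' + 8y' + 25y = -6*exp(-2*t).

y = -6*exp(-2*t)/13 + C1*cos(3*t)*exp(-4*t) + C2*exp(-4*t)*sin(3*t)

Characteristic equation r² + 8r + 25 = 0 has discriminant (8)² - 4·(25) = -36 < 0, so r = -4 ± 3i.
Hence y_h = C1*cos(3*t)*exp(-4*t) + C2*exp(-4*t)*sin(3*t).
Try y_p = A*exp(-2*t). Substituting into the equation and dividing by exp(-2*t) gives A = -6/13, so y_p = -6*exp(-2*t)/13.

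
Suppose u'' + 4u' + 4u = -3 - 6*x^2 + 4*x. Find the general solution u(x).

u = -4 + 4*x - 3*x**2/2 + C1*exp(-2*x) + C2*x*exp(-2*x)

Characteristic equation r² + 4r + 4 = 0 has discriminant (4)² - 4·(4) = 0, so r = -2 is a repeated root.
Hence u_h = (C1 + C2*x)*exp(-2*x).
For the particular solution try u_p = A0 + A1*x + A2*x^2. Substituting and matching coefficients of each power of x gives A0 = -4, A1 = 4, A2 = -3/2, so u_p = -4 + 4*x - 3*x^2/2.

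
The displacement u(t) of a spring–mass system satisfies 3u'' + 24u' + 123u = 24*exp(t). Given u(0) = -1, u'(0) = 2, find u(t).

u = 4*exp(t)/25 - 29*cos(5*t)*exp(-4*t)/25 - 14*exp(-4*t)*sin(5*t)/25

Divide through by 3: u'' + 8u' + 41u = 8*exp(t).
Characteristic equation r² + 8r + 41 = 0 has discriminant (8)² - 4·(41) = -100 < 0, so r = -4 ± 5i.
Hence u_h = C1*cos(5*t)*exp(-4*t) + C2*exp(-4*t)*sin(5*t).
Try u_p = A*exp(t). Substituting into the equation and dividing by exp(t) gives A = 4/25, so u_p = 4*exp(t)/25.
General solution: u = 4*exp(t)/25 + C1*cos(5*t)*exp(-4*t) + C2*exp(-4*t)*sin(5*t).
Apply the initial conditions: u(0) = 4/25 + C1 = -1 and u'(0) = 4/25 - 4*C1 + 5*C2 = 2. Solving gives C1 = -29/25, C2 = -14/25.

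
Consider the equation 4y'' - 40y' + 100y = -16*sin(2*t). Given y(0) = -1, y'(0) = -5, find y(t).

Divide through by 4: y'' - 10y' + 25y = -4*sin(2*t).
Characteristic equation r² - 10r + 25 = 0 has discriminant (-10)² - 4·(25) = 0, so r = 5 is a repeated root.
Hence y_h = (C1 + C2*t)*exp(5*t).
Try y_p = A*cos(2*t) + B*sin(2*t). Substituting and equating the coefficients of cos(2t) and sin(2t) gives A = -80/841, B = -84/841, so y_p = -84*sin(2*t)/841 - 80*cos(2*t)/841.
General solution: y = -84*sin(2*t)/841 - 80*cos(2*t)/841 + C1*exp(5*t) + C2*t*exp(5*t).
Apply the initial conditions: y(0) = -80/841 + C1 = -1 and y'(0) = -168/841 + C2 + 5*C1 = -5. Solving gives C1 = -761/841, C2 = -8/29.

y = -761*exp(5*t)/841 - 84*sin(2*t)/841 - 80*cos(2*t)/841 - 8*t*exp(5*t)/29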